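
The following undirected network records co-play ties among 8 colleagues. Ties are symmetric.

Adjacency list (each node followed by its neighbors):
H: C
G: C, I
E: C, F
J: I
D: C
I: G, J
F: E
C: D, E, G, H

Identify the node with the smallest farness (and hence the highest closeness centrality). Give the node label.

C

Farness (sum of distances to all others) for each node — C:11, D:17, E:15, F:21, G:13, H:17, I:17, J:23.
The smallest farness is 11, for C, so C has the highest closeness.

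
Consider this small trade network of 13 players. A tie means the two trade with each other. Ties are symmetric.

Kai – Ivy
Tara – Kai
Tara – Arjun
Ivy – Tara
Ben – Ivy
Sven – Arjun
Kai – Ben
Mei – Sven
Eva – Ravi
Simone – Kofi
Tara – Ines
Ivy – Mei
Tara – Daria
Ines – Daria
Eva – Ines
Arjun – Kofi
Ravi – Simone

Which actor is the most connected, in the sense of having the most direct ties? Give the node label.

Tara

Degrees — Arjun:3, Ben:2, Daria:2, Eva:2, Ines:3, Ivy:4, Kai:3, Kofi:2, Mei:2, Ravi:2, Simone:2, Sven:2, Tara:5.
The maximum is 5, attained only by Tara.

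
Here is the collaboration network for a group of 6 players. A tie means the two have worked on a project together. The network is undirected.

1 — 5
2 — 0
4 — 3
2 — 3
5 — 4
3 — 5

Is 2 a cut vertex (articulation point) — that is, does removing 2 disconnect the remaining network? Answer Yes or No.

Removing 2 leaves {1, 3, 4, and 5} with no path to {0}, so the network splits into 2 components. 2 is a cut vertex.

Yes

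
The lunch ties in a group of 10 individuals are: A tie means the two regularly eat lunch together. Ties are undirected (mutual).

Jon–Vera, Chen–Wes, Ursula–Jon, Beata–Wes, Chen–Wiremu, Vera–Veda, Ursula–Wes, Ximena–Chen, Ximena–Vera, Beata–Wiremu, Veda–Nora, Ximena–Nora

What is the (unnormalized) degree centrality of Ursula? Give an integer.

Ursula is directly tied to Jon and Wes. That is 2 neighbors, so the degree of Ursula is 2.

2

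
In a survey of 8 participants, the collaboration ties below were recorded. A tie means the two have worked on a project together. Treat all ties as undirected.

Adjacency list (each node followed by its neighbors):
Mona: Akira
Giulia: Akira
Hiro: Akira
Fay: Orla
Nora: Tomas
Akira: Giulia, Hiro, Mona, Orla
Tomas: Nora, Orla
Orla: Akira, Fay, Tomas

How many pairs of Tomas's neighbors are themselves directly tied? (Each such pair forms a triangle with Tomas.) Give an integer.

0

Tomas's neighbors are Nora and Orla, but none of them are tied to each other, so no triangle contains Tomas.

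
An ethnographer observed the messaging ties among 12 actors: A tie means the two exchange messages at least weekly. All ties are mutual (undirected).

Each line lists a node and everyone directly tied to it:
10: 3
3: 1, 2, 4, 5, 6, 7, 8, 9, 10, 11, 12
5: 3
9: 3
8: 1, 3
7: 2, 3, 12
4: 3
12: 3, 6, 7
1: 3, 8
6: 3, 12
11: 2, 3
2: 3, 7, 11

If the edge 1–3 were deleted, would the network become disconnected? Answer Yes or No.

Even without that edge, 1 still reaches 3 via 1 – 8 – 3, so the network stays connected. Not a bridge.

No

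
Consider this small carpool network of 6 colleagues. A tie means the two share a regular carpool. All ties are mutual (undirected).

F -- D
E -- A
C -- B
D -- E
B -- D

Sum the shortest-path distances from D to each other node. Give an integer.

Distances from D: A:2, B:1, C:2, E:1, F:1.
Sum = 2 + 1 + 2 + 1 + 1 = 7.

7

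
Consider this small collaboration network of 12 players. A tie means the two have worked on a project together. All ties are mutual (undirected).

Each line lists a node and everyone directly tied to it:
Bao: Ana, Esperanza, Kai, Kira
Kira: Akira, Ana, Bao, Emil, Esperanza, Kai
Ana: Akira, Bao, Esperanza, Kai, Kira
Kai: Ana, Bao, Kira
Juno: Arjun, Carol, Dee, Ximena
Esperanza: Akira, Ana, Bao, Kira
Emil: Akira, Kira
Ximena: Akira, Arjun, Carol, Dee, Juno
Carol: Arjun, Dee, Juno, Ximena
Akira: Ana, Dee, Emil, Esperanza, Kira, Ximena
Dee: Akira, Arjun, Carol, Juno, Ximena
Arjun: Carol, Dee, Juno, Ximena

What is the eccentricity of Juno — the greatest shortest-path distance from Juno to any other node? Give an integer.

Distances from Juno: Akira:2, Ana:3, Arjun:1, Bao:4, Carol:1, Dee:1, Emil:3, Esperanza:3, Kai:4, Kira:3, Ximena:1.
The largest is 4 (to Kai and Bao), so the eccentricity of Juno is 4.

4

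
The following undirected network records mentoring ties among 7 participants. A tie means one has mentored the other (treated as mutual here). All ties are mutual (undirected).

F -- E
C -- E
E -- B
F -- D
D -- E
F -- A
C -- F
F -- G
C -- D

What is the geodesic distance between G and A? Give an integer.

2

One shortest route is G – F – A, which uses 2 edges, and G and A are not directly tied, so nothing shorter exists. So d(G,A) = 2.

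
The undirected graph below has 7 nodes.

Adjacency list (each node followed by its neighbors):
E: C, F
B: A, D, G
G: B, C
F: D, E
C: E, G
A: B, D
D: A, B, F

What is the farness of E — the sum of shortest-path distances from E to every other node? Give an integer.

Distances from E: A:3, B:3, C:1, D:2, F:1, G:2.
Sum = 3 + 3 + 1 + 2 + 1 + 2 = 12.

12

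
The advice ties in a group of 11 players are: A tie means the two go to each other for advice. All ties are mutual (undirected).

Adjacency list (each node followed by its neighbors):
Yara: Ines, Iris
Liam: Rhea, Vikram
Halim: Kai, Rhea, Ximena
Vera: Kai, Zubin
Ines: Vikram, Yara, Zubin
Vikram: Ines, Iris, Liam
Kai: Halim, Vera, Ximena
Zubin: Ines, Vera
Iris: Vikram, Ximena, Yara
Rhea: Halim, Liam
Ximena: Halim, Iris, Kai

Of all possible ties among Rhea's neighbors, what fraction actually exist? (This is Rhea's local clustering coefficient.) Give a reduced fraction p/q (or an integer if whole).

0

Rhea's neighbors: Halim and Liam (k = 2).
Possible neighbor pairs: C(2,2) = 1. Edges among them: none → e = 0.
Clustering(Rhea) = 0/1.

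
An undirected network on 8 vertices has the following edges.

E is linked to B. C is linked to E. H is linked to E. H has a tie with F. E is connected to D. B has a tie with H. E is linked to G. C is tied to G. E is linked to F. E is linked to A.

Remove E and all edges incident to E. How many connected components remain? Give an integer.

Without E, the remaining ties split the others into: {B, F, H}; {C, G}; {A}; {D}.
That's 4 separate components.

4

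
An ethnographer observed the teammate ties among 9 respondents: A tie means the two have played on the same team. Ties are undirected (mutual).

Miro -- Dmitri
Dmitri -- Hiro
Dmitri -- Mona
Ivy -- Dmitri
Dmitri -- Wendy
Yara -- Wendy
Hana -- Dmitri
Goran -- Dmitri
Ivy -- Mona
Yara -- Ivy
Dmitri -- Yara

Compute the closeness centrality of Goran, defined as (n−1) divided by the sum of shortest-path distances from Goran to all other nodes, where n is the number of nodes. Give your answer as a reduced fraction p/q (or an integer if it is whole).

8/15

Distances from Goran: Dmitri:1, Hana:2, Hiro:2, Ivy:2, Miro:2, Mona:2, Wendy:2, Yara:2. Sum = 15.
n = 9, so closeness = 8/15.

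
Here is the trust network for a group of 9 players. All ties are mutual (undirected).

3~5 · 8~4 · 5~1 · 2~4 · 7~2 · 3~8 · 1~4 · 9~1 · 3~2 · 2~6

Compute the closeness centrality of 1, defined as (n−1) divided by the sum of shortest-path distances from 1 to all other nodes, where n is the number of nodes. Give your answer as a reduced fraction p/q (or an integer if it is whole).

8/15

Distances from 1: 2:2, 3:2, 4:1, 5:1, 6:3, 7:3, 8:2, 9:1. Sum = 15.
n = 9, so closeness = 8/15.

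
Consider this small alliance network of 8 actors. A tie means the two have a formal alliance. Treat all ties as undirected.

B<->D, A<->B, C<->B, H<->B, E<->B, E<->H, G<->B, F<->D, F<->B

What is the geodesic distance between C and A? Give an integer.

2

One shortest route is C – B – A, which uses 2 edges, and C and A are not directly tied, so nothing shorter exists. So d(C,A) = 2.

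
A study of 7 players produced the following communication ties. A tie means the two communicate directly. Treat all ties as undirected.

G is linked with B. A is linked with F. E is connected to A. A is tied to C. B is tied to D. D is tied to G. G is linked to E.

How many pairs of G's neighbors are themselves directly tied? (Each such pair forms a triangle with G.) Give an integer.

1

G's neighbors: B, D, and E.
Neighbor pairs that are themselves tied: G–B–D. Each forms one triangle with G, for 1 in total.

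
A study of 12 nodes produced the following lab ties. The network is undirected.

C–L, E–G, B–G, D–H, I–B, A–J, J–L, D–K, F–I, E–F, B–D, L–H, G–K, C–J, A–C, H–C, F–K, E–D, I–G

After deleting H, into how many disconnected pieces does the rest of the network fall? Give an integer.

2

Without H, the remaining ties split the others into: {A, C, J, L}; {B, D, E, F, G, I, K}.
That's 2 separate components.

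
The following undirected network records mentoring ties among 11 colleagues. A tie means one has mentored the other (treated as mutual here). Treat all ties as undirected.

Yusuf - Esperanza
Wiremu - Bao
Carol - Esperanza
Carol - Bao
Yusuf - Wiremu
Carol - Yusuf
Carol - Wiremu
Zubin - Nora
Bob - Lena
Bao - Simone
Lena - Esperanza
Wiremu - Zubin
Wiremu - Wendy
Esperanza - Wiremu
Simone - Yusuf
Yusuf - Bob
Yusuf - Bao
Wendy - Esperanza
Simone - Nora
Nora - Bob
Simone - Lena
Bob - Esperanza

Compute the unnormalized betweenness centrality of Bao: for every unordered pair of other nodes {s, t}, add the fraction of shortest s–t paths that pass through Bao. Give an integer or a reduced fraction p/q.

Pairs whose geodesics pass through Bao — Wendy–Simone: 1/4; Wiremu–Simone: 1/2; Carol–Nora: 1/5; Carol–Simone: 1/2.
All other pairs contribute 0.
Summing the contributions gives betweenness(Bao) = 29/20.

29/20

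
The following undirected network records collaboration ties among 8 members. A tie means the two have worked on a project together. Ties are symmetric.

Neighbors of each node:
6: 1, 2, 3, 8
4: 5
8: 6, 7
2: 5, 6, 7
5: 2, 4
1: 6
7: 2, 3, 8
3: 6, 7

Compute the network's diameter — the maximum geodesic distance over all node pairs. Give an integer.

4

Eccentricity of each node (its greatest distance to any other): 1:4, 2:2, 3:4, 4:4, 5:3, 6:3, 7:3, 8:4.
The maximum eccentricity is 4, realized for instance by the pair 4–1 via 4 – 5 – 2 – 6 – 1. So the diameter is 4.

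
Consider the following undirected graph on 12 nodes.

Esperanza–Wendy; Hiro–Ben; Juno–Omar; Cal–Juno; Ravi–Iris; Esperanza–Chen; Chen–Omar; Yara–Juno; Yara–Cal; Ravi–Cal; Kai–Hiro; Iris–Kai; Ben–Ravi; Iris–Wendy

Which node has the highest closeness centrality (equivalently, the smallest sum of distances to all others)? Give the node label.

Farness (sum of distances to all others) for each node — Ben:30, Cal:25, Chen:33, Esperanza:31, Hiro:34, Iris:24, Juno:28, Kai:31, Omar:32, Ravi:23, Wendy:28, Yara:31.
The smallest farness is 23, for Ravi, so Ravi has the highest closeness.

Ravi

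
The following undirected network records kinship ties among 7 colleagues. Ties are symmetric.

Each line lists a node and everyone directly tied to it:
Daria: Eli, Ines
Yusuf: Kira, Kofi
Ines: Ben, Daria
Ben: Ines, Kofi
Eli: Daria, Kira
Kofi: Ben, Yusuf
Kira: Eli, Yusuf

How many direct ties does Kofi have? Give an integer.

Kofi is directly tied to Ben and Yusuf. That is 2 neighbors, so the degree of Kofi is 2.

2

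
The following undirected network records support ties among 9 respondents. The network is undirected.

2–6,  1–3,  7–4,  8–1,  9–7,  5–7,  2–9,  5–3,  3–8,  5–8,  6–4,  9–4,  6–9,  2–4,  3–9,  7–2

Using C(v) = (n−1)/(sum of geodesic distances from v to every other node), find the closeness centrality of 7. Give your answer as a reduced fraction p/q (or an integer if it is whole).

Distances from 7: 1:3, 2:1, 3:2, 4:1, 5:1, 6:2, 8:2, 9:1. Sum = 13.
n = 9, so closeness = 8/13.

8/13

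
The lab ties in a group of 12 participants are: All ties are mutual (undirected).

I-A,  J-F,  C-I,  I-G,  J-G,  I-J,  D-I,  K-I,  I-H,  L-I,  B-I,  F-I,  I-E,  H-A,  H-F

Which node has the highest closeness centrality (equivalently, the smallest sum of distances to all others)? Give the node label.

Farness (sum of distances to all others) for each node — A:20, B:21, C:21, D:21, E:21, F:19, G:20, H:19, I:11, J:19, K:21, L:21.
The smallest farness is 11, for I, so I has the highest closeness.

I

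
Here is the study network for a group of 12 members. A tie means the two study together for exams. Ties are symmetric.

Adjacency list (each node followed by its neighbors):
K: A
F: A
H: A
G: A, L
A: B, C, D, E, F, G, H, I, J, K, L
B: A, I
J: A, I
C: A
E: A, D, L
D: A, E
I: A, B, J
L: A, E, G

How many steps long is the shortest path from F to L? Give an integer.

2

One shortest route is F – A – L, which uses 2 edges, and F and L are not directly tied, so nothing shorter exists. So d(F,L) = 2.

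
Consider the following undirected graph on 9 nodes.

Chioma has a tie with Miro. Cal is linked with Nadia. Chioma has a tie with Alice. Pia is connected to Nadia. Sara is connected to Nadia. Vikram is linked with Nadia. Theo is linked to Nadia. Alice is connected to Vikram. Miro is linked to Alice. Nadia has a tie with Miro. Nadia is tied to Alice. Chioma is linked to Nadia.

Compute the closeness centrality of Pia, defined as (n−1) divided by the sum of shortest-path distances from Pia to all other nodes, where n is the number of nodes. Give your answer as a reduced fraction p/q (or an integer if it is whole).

8/15

Distances from Pia: Alice:2, Cal:2, Chioma:2, Miro:2, Nadia:1, Sara:2, Theo:2, Vikram:2. Sum = 15.
n = 9, so closeness = 8/15.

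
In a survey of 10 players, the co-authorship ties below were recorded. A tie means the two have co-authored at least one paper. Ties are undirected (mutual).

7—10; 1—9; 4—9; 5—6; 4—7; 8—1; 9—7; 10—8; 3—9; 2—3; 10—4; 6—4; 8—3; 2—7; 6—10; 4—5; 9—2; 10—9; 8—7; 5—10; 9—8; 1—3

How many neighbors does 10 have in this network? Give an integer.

6

10 is directly tied to 4, 5, 6, 7, 8, and 9. That is 6 neighbors, so the degree of 10 is 6.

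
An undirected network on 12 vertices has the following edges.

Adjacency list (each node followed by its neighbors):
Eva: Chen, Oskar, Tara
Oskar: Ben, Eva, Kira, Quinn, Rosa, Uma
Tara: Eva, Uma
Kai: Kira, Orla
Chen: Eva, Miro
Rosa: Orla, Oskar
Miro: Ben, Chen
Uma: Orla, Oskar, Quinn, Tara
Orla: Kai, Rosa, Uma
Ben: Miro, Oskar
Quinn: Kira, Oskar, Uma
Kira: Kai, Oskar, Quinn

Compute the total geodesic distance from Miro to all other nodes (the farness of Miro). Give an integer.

Distances from Miro: Ben:1, Chen:1, Eva:2, Kai:4, Kira:3, Orla:4, Oskar:2, Quinn:3, Rosa:3, Tara:3, Uma:3.
Sum = 1 + 1 + 2 + 4 + 3 + 4 + 2 + 3 + 3 + 3 + 3 = 29.

29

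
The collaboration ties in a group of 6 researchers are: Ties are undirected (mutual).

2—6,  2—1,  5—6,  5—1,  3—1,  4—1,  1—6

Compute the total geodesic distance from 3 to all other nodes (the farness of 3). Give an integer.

Distances from 3: 1:1, 2:2, 4:2, 5:2, 6:2.
Sum = 1 + 2 + 2 + 2 + 2 = 9.

9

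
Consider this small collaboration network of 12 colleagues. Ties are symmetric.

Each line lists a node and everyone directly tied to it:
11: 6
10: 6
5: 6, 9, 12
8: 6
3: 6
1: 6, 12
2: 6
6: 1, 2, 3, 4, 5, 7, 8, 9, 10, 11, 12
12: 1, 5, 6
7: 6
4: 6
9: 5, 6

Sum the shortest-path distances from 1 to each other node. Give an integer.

Distances from 1: 2:2, 3:2, 4:2, 5:2, 6:1, 7:2, 8:2, 9:2, 10:2, 11:2, 12:1.
Sum = 2 + 2 + 2 + 2 + 1 + 2 + 2 + 2 + 2 + 2 + 1 = 20.

20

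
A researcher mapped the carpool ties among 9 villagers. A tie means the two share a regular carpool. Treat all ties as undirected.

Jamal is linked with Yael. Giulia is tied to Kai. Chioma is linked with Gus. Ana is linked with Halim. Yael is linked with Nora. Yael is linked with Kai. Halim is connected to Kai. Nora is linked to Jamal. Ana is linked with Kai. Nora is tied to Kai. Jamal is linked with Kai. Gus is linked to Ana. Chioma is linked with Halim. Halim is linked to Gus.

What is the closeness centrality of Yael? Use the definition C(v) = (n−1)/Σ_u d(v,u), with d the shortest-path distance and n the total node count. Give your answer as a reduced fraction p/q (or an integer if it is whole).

8/15

Distances from Yael: Ana:2, Chioma:3, Giulia:2, Gus:3, Halim:2, Jamal:1, Kai:1, Nora:1. Sum = 15.
n = 9, so closeness = 8/15.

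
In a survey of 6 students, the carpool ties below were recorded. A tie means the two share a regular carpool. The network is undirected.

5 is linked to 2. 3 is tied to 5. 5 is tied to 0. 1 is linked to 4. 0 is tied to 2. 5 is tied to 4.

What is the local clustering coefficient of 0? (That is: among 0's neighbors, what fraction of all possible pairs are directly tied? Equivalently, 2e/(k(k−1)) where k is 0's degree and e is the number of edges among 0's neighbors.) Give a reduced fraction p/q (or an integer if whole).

0's neighbors: 2 and 5 (k = 2).
Possible neighbor pairs: C(2,2) = 1. Edges among them: 2–5 → e = 1.
Clustering(0) = 1/1.

1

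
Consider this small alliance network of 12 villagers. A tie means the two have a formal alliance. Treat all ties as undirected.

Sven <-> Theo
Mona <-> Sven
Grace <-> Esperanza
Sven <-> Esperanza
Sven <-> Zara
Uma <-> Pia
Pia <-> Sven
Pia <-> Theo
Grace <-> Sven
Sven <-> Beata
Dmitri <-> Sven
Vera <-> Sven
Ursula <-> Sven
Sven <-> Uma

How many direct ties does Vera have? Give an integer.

1

Vera is directly tied to Sven. That is 1 neighbor, so the degree of Vera is 1.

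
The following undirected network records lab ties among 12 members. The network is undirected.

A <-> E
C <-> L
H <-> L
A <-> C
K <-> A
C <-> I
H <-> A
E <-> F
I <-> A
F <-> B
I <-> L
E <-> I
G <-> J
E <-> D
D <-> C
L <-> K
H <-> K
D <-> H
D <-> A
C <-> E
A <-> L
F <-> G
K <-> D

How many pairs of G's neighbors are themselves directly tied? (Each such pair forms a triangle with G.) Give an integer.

0

G's neighbors are F and J, but none of them are tied to each other, so no triangle contains G.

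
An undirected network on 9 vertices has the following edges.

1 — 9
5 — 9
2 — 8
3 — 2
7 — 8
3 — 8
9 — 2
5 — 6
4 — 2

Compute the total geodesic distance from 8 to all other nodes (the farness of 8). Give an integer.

Distances from 8: 1:3, 2:1, 3:1, 4:2, 5:3, 6:4, 7:1, 9:2.
Sum = 3 + 1 + 1 + 2 + 3 + 4 + 1 + 2 = 17.

17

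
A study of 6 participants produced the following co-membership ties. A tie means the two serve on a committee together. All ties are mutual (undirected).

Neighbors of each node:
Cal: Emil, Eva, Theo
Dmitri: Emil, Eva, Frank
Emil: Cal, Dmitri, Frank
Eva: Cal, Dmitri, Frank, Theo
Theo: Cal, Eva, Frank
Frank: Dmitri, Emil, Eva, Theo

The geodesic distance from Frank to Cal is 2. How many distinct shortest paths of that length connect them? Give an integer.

The shortest distance is 2. The length-2 paths are: Frank–Eva–Cal; Frank–Theo–Cal; Frank–Emil–Cal.
That gives 3 distinct shortest paths.

3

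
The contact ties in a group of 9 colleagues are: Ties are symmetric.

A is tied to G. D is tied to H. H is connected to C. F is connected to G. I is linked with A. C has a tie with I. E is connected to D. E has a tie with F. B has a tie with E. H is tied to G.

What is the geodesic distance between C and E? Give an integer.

One shortest route is C – H – D – E, which uses 3 edges, and at distance 2 from C we only reach {A, D, G}, which does not include E. So d(C,E) = 3.

3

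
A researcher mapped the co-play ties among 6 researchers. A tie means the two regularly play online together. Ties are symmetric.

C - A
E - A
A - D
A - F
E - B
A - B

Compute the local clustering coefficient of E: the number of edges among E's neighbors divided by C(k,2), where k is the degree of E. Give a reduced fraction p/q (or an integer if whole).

E's neighbors: A and B (k = 2).
Possible neighbor pairs: C(2,2) = 1. Edges among them: A–B → e = 1.
Clustering(E) = 1/1.

1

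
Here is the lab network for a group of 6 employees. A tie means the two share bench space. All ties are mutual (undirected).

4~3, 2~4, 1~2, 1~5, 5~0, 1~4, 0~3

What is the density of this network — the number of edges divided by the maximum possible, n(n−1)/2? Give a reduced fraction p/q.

7/15

There are 7 edges and 6 nodes, so the maximum possible is C(6,2) = 15.
Density = 7/15.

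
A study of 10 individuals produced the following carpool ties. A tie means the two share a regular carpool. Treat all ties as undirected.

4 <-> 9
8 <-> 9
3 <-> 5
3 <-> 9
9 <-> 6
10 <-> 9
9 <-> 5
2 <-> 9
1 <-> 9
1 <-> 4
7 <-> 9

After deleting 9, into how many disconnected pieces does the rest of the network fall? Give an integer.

7

Without 9, the remaining ties split the others into: {3, 5}; {1, 4}; {2}; {10}; {7}; {8}; {6}.
That's 7 separate components.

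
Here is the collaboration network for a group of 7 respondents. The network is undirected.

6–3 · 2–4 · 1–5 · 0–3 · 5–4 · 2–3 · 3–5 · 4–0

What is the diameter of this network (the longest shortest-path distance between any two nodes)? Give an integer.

3

Eccentricity of each node (its greatest distance to any other): 0:3, 1:3, 2:3, 3:2, 4:3, 5:2, 6:3.
The maximum eccentricity is 3, realized for instance by the pair 2–1 via 2 – 4 – 5 – 1. So the diameter is 3.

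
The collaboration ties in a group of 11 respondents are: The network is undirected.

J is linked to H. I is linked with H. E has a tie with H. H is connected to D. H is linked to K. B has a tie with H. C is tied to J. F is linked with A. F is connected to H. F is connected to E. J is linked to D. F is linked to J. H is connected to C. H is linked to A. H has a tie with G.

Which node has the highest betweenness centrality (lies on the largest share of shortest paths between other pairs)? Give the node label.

Unnormalized betweenness of each node: A:0, B:0, C:0, D:0, E:0, F:3/2, G:0, H:37, I:0, J:3/2, K:0.
H has the largest value, 37, making it the main broker — the node through which the most shortest paths run.

H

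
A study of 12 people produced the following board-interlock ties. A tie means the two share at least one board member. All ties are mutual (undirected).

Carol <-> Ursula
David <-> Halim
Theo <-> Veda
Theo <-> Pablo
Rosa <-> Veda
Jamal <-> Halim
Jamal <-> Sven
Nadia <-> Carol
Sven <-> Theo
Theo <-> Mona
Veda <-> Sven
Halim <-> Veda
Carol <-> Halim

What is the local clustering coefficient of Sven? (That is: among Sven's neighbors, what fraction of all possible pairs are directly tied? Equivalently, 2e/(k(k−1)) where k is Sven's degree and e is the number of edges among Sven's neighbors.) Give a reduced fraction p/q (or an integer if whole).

1/3

Sven's neighbors: Jamal, Theo, and Veda (k = 3).
Possible neighbor pairs: C(3,2) = 3. Edges among them: Theo–Veda → e = 1.
Clustering(Sven) = 1/3.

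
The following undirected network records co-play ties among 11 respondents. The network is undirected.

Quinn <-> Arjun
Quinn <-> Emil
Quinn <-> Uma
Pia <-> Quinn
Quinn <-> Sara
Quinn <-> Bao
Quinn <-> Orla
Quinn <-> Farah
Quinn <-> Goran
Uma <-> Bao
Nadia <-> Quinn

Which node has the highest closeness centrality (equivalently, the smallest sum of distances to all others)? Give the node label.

Farness (sum of distances to all others) for each node — Arjun:19, Bao:18, Emil:19, Farah:19, Goran:19, Nadia:19, Orla:19, Pia:19, Quinn:10, Sara:19, Uma:18.
The smallest farness is 10, for Quinn, so Quinn has the highest closeness.

Quinn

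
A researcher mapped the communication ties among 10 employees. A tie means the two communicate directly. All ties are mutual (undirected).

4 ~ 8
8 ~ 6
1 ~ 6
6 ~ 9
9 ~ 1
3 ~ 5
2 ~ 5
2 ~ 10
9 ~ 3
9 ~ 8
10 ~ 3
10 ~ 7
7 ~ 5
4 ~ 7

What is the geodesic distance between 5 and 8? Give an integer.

3

One shortest route is 5 – 3 – 9 – 8, which uses 3 edges, and at distance 2 from 5 we only reach {4, 9, 10}, which does not include 8. So d(5,8) = 3.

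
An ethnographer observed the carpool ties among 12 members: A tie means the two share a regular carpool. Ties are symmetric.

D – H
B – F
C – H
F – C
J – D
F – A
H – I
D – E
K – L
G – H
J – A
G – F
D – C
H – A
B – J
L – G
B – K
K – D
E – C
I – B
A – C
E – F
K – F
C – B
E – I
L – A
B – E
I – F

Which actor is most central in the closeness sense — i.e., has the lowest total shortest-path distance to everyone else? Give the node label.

Farness (sum of distances to all others) for each node — A:17, B:16, C:16, D:17, E:18, F:15, G:20, H:17, I:19, J:20, K:18, L:21.
The smallest farness is 15, for F, so F has the highest closeness.

F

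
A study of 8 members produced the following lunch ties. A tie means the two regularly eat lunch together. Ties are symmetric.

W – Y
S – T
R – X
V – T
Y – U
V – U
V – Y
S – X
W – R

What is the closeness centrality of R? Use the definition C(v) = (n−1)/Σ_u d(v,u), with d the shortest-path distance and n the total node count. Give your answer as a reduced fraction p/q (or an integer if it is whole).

7/15

Distances from R: S:2, T:3, U:3, V:3, W:1, X:1, Y:2. Sum = 15.
n = 8, so closeness = 7/15.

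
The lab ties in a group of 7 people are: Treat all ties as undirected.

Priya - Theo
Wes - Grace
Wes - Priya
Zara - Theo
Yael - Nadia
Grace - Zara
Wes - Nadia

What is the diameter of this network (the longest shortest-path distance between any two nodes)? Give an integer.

Eccentricity of each node (its greatest distance to any other): Grace:3, Nadia:3, Priya:3, Theo:4, Wes:2, Yael:4, Zara:4.
The maximum eccentricity is 4, realized for instance by the pair Zara–Yael via Zara – Grace – Wes – Nadia – Yael. So the diameter is 4.

4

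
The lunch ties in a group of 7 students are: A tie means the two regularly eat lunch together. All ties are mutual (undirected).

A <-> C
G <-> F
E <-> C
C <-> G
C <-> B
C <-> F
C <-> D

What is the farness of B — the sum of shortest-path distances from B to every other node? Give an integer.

11

Distances from B: A:2, C:1, D:2, E:2, F:2, G:2.
Sum = 2 + 1 + 2 + 2 + 2 + 2 = 11.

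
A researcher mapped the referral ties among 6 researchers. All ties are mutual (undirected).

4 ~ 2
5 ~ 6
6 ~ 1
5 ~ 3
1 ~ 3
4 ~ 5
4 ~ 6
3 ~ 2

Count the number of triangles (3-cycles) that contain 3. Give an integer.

0

3's neighbors are 1, 2, and 5, but none of them are tied to each other, so no triangle contains 3.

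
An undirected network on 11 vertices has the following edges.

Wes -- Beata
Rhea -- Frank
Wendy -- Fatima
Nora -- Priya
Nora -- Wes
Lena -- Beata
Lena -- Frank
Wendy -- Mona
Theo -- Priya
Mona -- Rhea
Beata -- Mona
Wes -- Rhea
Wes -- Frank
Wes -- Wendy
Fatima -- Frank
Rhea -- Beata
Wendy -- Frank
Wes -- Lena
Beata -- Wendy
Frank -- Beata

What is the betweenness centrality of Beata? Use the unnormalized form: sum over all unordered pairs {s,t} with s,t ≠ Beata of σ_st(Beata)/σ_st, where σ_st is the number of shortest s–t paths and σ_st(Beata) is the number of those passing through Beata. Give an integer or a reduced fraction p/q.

43/12

Pairs whose geodesics pass through Beata — Priya–Mona: 1/3; Theo–Mona: 1/3; Nora–Mona: 1/3; Frank–Mona: 1/3; Lena–Rhea: 1/3; Lena–Wendy: 1/3; Lena–Mona: 1; Rhea–Wendy: 1/4; Mona–Wes: 1/3.
All other pairs contribute 0.
Summing the contributions gives betweenness(Beata) = 43/12.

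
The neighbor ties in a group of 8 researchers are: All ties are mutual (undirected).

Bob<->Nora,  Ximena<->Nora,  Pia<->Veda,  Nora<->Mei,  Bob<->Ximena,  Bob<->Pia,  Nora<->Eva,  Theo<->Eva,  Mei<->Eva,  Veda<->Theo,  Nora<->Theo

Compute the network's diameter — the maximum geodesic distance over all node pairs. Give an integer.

3

Eccentricity of each node (its greatest distance to any other): Bob:2, Eva:3, Mei:3, Nora:2, Pia:3, Theo:2, Veda:3, Ximena:3.
The maximum eccentricity is 3, realized for instance by the pair Veda–Ximena via Veda – Pia – Bob – Ximena. So the diameter is 3.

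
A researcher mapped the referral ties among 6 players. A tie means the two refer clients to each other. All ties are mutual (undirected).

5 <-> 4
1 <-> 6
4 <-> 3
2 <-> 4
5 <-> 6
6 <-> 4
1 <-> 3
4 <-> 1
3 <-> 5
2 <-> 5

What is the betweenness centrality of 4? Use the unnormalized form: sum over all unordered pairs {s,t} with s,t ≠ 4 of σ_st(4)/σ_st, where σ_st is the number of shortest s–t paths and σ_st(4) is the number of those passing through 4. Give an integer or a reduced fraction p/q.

Pairs whose geodesics pass through 4 — 2–1: 1; 2–3: 1/2; 2–6: 1/2; 5–1: 1/3; 3–6: 1/3.
All other pairs contribute 0.
Summing the contributions gives betweenness(4) = 8/3.

8/3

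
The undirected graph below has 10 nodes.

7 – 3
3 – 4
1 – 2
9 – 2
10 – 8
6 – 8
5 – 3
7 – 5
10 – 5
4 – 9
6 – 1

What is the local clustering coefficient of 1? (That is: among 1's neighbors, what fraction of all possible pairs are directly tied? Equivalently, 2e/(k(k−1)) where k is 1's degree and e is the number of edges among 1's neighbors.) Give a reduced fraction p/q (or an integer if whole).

0

1's neighbors: 2 and 6 (k = 2).
Possible neighbor pairs: C(2,2) = 1. Edges among them: none → e = 0.
Clustering(1) = 0/1.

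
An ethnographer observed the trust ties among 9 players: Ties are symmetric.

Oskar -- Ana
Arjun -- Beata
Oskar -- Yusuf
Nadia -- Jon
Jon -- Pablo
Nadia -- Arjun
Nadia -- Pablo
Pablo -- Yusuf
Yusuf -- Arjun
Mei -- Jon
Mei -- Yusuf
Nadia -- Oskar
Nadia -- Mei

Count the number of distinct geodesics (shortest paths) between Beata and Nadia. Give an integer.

The shortest distance is 2, and the only length-2 path is Beata–Arjun–Nadia. So there is exactly 1 shortest path.

1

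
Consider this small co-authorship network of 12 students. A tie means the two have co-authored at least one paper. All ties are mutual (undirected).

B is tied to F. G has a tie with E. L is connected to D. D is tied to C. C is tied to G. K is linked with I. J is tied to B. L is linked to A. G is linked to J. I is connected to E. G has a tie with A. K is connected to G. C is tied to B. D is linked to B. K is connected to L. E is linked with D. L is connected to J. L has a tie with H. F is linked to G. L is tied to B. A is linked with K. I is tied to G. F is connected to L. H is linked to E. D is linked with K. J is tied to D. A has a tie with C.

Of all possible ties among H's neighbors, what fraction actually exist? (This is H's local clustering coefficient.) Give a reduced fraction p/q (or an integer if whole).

H's neighbors: E and L (k = 2).
Possible neighbor pairs: C(2,2) = 1. Edges among them: none → e = 0.
Clustering(H) = 0/1.

0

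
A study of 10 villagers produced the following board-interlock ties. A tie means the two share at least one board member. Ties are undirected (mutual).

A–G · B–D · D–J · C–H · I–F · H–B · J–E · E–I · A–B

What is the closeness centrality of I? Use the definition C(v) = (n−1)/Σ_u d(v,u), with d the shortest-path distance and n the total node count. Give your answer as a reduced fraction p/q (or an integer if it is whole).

3/11

Distances from I: A:5, B:4, C:6, D:3, E:1, F:1, G:6, H:5, J:2. Sum = 33.
n = 10, so closeness = 9/33 = 3/11.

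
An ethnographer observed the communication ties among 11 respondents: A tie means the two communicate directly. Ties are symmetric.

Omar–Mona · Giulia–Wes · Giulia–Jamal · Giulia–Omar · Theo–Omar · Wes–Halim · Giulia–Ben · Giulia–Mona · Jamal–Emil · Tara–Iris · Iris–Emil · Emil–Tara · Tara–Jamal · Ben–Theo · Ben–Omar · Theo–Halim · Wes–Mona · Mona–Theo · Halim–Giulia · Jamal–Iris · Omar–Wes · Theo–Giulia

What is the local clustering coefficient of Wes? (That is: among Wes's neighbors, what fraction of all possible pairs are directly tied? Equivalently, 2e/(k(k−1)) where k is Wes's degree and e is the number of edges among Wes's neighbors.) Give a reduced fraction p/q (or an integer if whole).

2/3

Wes's neighbors: Giulia, Halim, Mona, and Omar (k = 4).
Possible neighbor pairs: C(4,2) = 6. Edges among them: Giulia–Halim, Giulia–Mona, Giulia–Omar, Mona–Omar → e = 4.
Clustering(Wes) = 4/6 = 2/3.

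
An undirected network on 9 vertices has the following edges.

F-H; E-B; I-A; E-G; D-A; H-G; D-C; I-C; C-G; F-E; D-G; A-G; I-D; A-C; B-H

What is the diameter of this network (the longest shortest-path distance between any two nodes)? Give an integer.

4

Eccentricity of each node (its greatest distance to any other): A:3, B:4, C:3, D:3, E:3, F:4, G:2, H:3, I:4.
The maximum eccentricity is 4, realized for instance by the pair F–I via F – H – G – C – I. So the diameter is 4.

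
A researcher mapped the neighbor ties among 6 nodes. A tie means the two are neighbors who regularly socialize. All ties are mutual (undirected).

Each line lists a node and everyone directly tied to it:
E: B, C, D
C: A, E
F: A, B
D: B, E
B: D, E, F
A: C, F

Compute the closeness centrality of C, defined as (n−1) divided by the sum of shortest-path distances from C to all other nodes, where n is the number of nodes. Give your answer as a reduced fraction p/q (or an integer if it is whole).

5/8

Distances from C: A:1, B:2, D:2, E:1, F:2. Sum = 8.
n = 6, so closeness = 5/8.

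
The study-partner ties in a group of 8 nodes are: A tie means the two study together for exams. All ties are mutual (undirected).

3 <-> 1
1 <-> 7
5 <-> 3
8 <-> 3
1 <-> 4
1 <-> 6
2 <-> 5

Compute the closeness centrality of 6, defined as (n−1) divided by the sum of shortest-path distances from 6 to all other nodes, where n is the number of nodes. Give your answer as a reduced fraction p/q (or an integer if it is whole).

7/17

Distances from 6: 1:1, 2:4, 3:2, 4:2, 5:3, 7:2, 8:3. Sum = 17.
n = 8, so closeness = 7/17.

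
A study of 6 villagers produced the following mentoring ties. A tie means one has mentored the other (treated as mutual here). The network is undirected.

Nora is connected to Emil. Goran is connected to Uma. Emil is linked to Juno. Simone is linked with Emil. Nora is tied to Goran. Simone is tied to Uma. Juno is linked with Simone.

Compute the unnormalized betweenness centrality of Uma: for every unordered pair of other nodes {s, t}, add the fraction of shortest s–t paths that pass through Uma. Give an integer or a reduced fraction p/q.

Pairs whose geodesics pass through Uma — Juno–Goran: 1/2; Simone–Goran: 1.
All other pairs contribute 0.
Summing the contributions gives betweenness(Uma) = 3/2.

3/2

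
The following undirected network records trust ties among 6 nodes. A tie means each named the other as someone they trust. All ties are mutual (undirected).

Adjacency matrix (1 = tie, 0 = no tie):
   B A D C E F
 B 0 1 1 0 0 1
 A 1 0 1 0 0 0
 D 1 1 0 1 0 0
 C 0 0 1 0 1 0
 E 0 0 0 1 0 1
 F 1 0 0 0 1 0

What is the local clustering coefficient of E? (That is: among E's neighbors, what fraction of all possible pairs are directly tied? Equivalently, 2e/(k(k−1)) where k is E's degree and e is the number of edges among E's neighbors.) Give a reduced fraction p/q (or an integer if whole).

0

E's neighbors: C and F (k = 2).
Possible neighbor pairs: C(2,2) = 1. Edges among them: none → e = 0.
Clustering(E) = 0/1.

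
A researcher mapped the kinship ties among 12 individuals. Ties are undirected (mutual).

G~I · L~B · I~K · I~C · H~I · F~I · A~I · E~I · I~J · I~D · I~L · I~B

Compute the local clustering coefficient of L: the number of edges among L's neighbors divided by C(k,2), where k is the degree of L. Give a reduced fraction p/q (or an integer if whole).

L's neighbors: B and I (k = 2).
Possible neighbor pairs: C(2,2) = 1. Edges among them: B–I → e = 1.
Clustering(L) = 1/1.

1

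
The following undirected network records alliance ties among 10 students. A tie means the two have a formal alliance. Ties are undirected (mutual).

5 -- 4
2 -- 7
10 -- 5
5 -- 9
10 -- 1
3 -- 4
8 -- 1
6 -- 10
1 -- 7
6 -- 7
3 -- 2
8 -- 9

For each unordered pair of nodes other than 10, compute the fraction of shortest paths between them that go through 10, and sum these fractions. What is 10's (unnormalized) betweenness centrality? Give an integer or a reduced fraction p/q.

7

Pairs whose geodesics pass through 10 — 7–5: 2/2; 6–1: 1/2; 6–8: 1/2; 6–9: 1; 6–5: 1; 6–4: 1; 1–5: 1; 1–4: 1.
All other pairs contribute 0.
Summing the contributions gives betweenness(10) = 7.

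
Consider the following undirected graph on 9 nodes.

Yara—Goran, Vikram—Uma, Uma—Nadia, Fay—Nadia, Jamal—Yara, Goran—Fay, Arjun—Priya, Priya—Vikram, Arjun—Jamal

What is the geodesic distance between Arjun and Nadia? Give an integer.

One shortest route is Arjun – Priya – Vikram – Uma – Nadia, which uses 4 edges, and at distance 3 from Arjun we only reach {Goran, Uma}, which does not include Nadia. So d(Arjun,Nadia) = 4.

4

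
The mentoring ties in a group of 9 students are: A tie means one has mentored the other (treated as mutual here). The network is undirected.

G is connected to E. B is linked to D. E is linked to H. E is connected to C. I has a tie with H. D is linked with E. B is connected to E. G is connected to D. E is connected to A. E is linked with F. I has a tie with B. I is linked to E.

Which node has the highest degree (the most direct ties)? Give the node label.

E

Degrees — A:1, B:3, C:1, D:3, E:8, F:1, G:2, H:2, I:3.
The maximum is 8, attained only by E.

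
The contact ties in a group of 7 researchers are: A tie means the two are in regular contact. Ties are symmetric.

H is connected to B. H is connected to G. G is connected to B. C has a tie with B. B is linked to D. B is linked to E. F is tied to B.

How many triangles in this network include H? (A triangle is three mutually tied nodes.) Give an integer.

H's neighbors: B and G.
Neighbor pairs that are themselves tied: H–B–G. Each forms one triangle with H, for 1 in total.

1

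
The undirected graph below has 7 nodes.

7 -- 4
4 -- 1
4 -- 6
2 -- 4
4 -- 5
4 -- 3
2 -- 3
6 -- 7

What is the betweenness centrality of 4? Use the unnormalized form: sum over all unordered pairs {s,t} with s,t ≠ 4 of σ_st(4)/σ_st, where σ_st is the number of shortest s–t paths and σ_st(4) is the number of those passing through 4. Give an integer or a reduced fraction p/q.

13

Pairs whose geodesics pass through 4 — 7–3: 1; 7–1: 1; 7–2: 1; 7–5: 1; 3–6: 1; 3–1: 1; 3–5: 1; 6–1: 1; 6–2: 1; 6–5: 1; 1–2: 1; 1–5: 1; 2–5: 1.
All other pairs contribute 0.
Summing the contributions gives betweenness(4) = 13.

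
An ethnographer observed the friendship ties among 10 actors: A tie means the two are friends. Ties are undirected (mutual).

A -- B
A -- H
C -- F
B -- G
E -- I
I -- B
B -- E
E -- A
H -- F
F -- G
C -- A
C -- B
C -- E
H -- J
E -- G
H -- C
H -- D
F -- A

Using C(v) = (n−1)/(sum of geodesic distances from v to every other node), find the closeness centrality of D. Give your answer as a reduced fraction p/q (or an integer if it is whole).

9/22

Distances from D: A:2, B:3, C:2, E:3, F:2, G:3, H:1, I:4, J:2. Sum = 22.
n = 10, so closeness = 9/22.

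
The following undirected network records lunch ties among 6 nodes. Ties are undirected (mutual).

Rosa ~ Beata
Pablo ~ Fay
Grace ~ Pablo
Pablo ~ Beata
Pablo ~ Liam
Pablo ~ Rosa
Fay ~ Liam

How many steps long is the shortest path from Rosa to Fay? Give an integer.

One shortest route is Rosa – Pablo – Fay, which uses 2 edges, and Rosa and Fay are not directly tied, so nothing shorter exists. So d(Rosa,Fay) = 2.

2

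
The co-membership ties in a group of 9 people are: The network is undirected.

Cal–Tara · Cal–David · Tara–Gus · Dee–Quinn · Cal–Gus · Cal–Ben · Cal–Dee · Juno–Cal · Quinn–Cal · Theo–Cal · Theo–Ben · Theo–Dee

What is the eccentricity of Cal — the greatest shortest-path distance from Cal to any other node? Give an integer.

Distances from Cal: Ben:1, David:1, Dee:1, Gus:1, Juno:1, Quinn:1, Tara:1, Theo:1.
The largest is 1 (to Quinn, Juno, Gus, Dee, David, Theo, Tara, and Ben), so the eccentricity of Cal is 1.

1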